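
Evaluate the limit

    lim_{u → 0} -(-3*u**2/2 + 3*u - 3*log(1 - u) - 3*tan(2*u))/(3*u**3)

Substitution gives 0/0 (the numerator vanishes to order 3).
Expand each term to order u^3: the coefficient of u^3 in -3·ln(1 - u) is 1 and in -3·tan(2u) is -8.
Lower-order terms cancel with the polynomial part, so the numerator is (-7)·u^3 + o(u^3), and the limit is (-7)/(-3) = 7/3.

7/3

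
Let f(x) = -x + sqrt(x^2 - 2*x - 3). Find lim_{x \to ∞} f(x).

This has the form ∞ − ∞. Multiply and divide by the conjugate √(x^2 - 2*x - 3) + x.
That gives (-2x - 3) / (√(x^2 - 2*x - 3) + x).
Divide numerator and denominator by x: the limit is -2/(2·1) = -1.

-1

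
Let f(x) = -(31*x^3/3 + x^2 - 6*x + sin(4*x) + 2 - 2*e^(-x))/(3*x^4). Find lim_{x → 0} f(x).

1/36

Substitution gives 0/0 (the numerator vanishes to order 4).
Expand each term to order x^4: the coefficient of x^4 in -2·e^(-x) is -1/12 and in sin(4x) is 0.
Lower-order terms cancel with the polynomial part, so the numerator is (-1/12)·x^4 + o(x^4), and the limit is (-1/12)/(-3) = 1/36.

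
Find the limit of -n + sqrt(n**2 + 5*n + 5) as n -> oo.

5/2

An ∞ − ∞ form. Rationalising with the conjugate, the difference becomes (5n + 5) / (√(n^2 + 5*n + 5) + n).
For large n the denominator behaves like 2·n, so the quotient tends to 5/2 = 5/2.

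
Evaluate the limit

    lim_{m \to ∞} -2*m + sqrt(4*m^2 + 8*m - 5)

This has the form ∞ − ∞. Multiply and divide by the conjugate √(4*m^2 + 8*m - 5) + 2m.
That gives (8m - 5) / (√(4*m^2 + 8*m - 5) + 2m).
Divide numerator and denominator by m: the limit is 8/(2·2) = 2.

2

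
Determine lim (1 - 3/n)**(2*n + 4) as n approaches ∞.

The base → 1 and the exponent → ∞: a 1^∞ form.
Take logarithms: (2n + 4)·ln(1 - 3/n). Since ln(1+u) ~ u for small u, this behaves like (2n)·(-3/n) → -6.
So the limit is e^(-6).

e^(-6)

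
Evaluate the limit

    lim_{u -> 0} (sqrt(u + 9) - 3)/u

Substitution gives 0/0. Multiply numerator and denominator by the conjugate √(9 + u) + √9.
The numerator becomes (9 + u) − 9 = u, so the expression simplifies to 1/(√(9 + u) + √9).
Letting u → 0 gives 1/(2√9) = 1/6.

1/6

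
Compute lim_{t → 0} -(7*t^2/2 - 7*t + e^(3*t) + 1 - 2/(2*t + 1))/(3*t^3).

Substitution gives 0/0; apply L'Hôpital's rule 3 times.
After differentiating numerator and denominator 3 times the quotient is (27*e^(3*t) + 96/(2*t + 1)^4)/(-18); at t = 0 this is -41/6.

-41/6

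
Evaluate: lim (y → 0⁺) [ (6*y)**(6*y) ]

Base → 0⁺ and exponent → 0⁺: a 0^0 form.
Take logs: 6y·ln(6y). This is 0·(−∞); rewriting as ln(6y)/(1/(6y)) and applying L'Hôpital gives 0.
Hence the limit is e^0 = 1.

1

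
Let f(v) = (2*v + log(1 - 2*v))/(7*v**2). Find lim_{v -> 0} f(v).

Direct substitution gives 0/0.
Apply L'Hôpital: lim (2 - 2/(1 - 2*v))/(14*v), still 0/0.
After 2 applications of L'Hôpital's rule the quotient is (-4/(1 - 2*v)^2)/(14); substituting v = 0 gives -2/7.

-2/7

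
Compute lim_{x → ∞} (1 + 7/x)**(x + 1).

e^(7)

The base → 1 and the exponent → ∞: a 1^∞ form.
Take logarithms: (x + 1)·ln(1 + 7/x). Since ln(1+u) ~ u for small u, this behaves like (x)·(7/x) → 7.
So the limit is e^(7).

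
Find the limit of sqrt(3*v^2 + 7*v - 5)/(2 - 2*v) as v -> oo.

For large |v|, √(3*v^2 + 7*v - 5) ≈ √3·|v| and the denominator ≈ -2v.
Since v → +∞, |v| = v, giving √3/(-2) = -√(3)/2.

-√(3)/2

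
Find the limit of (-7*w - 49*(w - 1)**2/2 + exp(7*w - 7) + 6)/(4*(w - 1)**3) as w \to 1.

343/24

Direct substitution gives 0/0.
Apply L'Hôpital: lim (-49*w + 7*e^(7*w - 7) + 42)/(12*(w - 1)^2), still 0/0.
Apply L'Hôpital: lim (49*e^(7*w - 7) - 49)/(24*w - 24), still 0/0.
After 3 applications of L'Hôpital's rule the quotient is (343*e^(7*w - 7))/(24); substituting w = 1 gives 343/24.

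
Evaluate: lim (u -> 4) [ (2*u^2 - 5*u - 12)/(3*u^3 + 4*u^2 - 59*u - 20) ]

At u = 4 both the top and bottom vanish — a removable singularity. Factoring out (u - 4) from each leaves (2*u + 3)/(3*u^2 + 16*u + 5), which at u = 4 equals 11/117.

11/117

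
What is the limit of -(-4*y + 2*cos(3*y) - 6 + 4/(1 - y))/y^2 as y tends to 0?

Substitution gives 0/0; apply L'Hôpital's rule 2 times.
After differentiating numerator and denominator 2 times the quotient is (-18*cos(3*y) - 8/(y - 1)^3)/(-2); at y = 0 this is 5.

5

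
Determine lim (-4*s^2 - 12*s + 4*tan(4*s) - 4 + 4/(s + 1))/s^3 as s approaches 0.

Substitution gives 0/0; apply L'Hôpital's rule 3 times.
After differentiating numerator and denominator 3 times the quotient is (8*(64*(s + 1)^4*(3*tan(4*s)^2 + 1)/cos(4*s)^2 - 3)/(s + 1)^4)/(6); at s = 0 this is 244/3.

244/3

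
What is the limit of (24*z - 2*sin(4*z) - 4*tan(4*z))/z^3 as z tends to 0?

-64

Substitution gives 0/0; apply L'Hôpital's rule 3 times.
After differentiating numerator and denominator 3 times the quotient is (128*cos(4*z) - 1536*tan(4*z)^4 - 2048*tan(4*z)^2 - 512)/(6); at z = 0 this is -64.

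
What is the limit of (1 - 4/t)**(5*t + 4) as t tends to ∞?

Write it as [(1 - 4/t)^t]^(5) · (1 - 4/t)^(4). The bracketed term tends to e^(-4) and the second factor to 1, so the limit is e^(-20).

e^(-20)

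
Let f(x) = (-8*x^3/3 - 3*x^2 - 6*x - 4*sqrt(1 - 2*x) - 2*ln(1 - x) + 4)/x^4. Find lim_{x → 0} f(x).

Substitution gives 0/0; apply L'Hôpital's rule 4 times.
After differentiating numerator and denominator 4 times the quotient is (12/(x - 1)^4 + 60/(1 - 2*x)^(7/2))/(24); at x = 0 this is 3.

3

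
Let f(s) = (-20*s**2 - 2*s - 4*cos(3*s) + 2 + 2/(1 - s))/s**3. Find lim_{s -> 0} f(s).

2

Substitution gives 0/0 (the numerator vanishes to order 3).
Expand each term to order s^3: the coefficient of s^3 in 2·1/(1 - s) is 2 and in -4·cos(3s) is 0.
Lower-order terms cancel with the polynomial part, so the numerator is (2)·s^3 + o(s^3), and the limit is (2)/(1) = 2.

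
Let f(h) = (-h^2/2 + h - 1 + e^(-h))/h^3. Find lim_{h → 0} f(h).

Direct substitution gives 0/0.
Apply L'Hôpital: lim (-h + 1 - e^(-h))/(3*h^2), still 0/0.
Apply L'Hôpital: lim (-1 + e^(-h))/(6*h), still 0/0.
After 3 applications of L'Hôpital's rule the quotient is (-e^(-h))/(6); substituting h = 0 gives -1/6.

-1/6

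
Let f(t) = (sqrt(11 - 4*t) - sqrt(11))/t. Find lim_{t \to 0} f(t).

A 0/0 form; rationalise with √(11 - 4t) + √11. This collapses the numerator to -4t, leaving -4/(√(11 - 4t) + √11) → -4/(2√11) = -2*√(11)/11.

-2*√(11)/11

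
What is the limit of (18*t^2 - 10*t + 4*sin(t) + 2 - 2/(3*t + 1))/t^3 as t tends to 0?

160/3

Substitution gives 0/0 (the numerator vanishes to order 3).
Expand each term to order t^3: the coefficient of t^3 in -2·1/(1 + 3t) is 54 and in 4·sin(t) is -2/3.
Lower-order terms cancel with the polynomial part, so the numerator is (160/3)·t^3 + o(t^3), and the limit is (160/3)/(1) = 160/3.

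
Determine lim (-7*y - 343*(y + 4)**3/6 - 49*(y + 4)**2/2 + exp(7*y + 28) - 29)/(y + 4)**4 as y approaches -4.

Direct substitution gives 0/0.
Apply L'Hôpital: lim (-49*y - 343*(y + 4)^2/2 + 7*e^(7*y + 28) - 203)/(4*(y + 4)^3), still 0/0.
Apply L'Hôpital: lim (-343*y + 49*e^(7*y + 28) - 1421)/(12*(y + 4)^2), still 0/0.
Apply L'Hôpital: lim (343*e^(7*y + 28) - 343)/(24*y + 96), still 0/0.
After 4 applications of L'Hôpital's rule the quotient is (2401*e^(7*y + 28))/(24); substituting y = -4 gives 2401/24.

2401/24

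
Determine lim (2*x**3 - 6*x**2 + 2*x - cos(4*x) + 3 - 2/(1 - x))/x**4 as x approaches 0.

-38/3

Substitution gives 0/0; apply L'Hôpital's rule 4 times.
After differentiating numerator and denominator 4 times the quotient is (-256*cos(4*x) + 48/(x - 1)^5)/(24); at x = 0 this is -38/3.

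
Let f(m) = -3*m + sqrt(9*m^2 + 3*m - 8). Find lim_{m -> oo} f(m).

1/2

An ∞ − ∞ form. Rationalising with the conjugate, the difference becomes (3m - 8) / (√(9*m^2 + 3*m - 8) + 3m).
For large m the denominator behaves like 2·3m, so the quotient tends to 3/6 = 1/2.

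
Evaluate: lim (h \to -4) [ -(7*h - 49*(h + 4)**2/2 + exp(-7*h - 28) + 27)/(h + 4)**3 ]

Direct substitution gives 0/0.
Apply L'Hôpital: lim (-49*h - 7*e^(-7*h - 28) - 189)/(-3*(h + 4)^2), still 0/0.
Apply L'Hôpital: lim (49*e^(-7*h - 28) - 49)/(-6*h - 24), still 0/0.
After 3 applications of L'Hôpital's rule the quotient is (-343*e^(-7*h - 28))/(-6); substituting h = -4 gives 343/6.

343/6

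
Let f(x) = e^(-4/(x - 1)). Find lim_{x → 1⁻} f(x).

As x → 1⁻, -4/(x - 1) → +∞, so e^(-4/(x - 1)) → ∞.

∞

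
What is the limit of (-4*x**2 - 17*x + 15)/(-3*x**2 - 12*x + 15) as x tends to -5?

Since x = -5 makes numerator and denominator zero, (x + 5) divides both.
Cancelling it gives (3 - 4*x)/(3 - 3*x); now plug in x = -5 to get 23/18.

23/18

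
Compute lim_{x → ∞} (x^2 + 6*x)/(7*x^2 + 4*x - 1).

1/7

Numerator and denominator both have degree 2.
Dividing every term by x^2, all lower-order terms vanish and the limit is the ratio of leading coefficients, 1/(7) = 1/7.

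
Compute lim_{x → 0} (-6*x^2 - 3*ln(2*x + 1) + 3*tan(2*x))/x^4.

12

Substitution gives 0/0; apply L'Hôpital's rule 4 times.
After differentiating numerator and denominator 4 times the quotient is (1152*tan(2*x)^3/cos(2*x)^2 + 768*tan(2*x)/cos(2*x)^2 + 288/(2*x + 1)^4)/(24); at x = 0 this is 12.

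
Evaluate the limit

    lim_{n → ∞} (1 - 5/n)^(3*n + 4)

e^(-15)

Write it as [(1 - 5/n)^n]^(3) · (1 - 5/n)^(4). The bracketed term tends to e^(-5) and the second factor to 1, so the limit is e^(-15).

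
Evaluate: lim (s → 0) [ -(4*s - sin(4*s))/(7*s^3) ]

Direct substitution gives 0/0.
Apply L'Hôpital: lim (4 - 4*cos(4*s))/(-21*s^2), still 0/0.
Apply L'Hôpital: lim (16*sin(4*s))/(-42*s), still 0/0.
After 3 applications of L'Hôpital's rule the quotient is (64*cos(4*s))/(-42); substituting s = 0 gives -32/21.

-32/21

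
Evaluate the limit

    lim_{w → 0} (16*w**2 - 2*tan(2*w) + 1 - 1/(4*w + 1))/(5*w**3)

Substitution gives 0/0 (the numerator vanishes to order 3).
Expand each term to order w^3: the coefficient of w^3 in −1/(1 + 4w) is 64 and in -2·tan(2w) is -16/3.
Lower-order terms cancel with the polynomial part, so the numerator is (176/3)·w^3 + o(w^3), and the limit is (176/3)/(5) = 176/15.

176/15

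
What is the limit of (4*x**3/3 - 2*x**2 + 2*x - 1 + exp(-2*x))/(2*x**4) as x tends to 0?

Direct substitution gives 0/0.
Apply L'Hôpital: lim (4*x^2 - 4*x + 2 - 2*e^(-2*x))/(8*x^3), still 0/0.
Apply L'Hôpital: lim (8*x - 4 + 4*e^(-2*x))/(24*x^2), still 0/0.
Apply L'Hôpital: lim (8 - 8*e^(-2*x))/(48*x), still 0/0.
After 4 applications of L'Hôpital's rule the quotient is (16*e^(-2*x))/(48); substituting x = 0 gives 1/3.

1/3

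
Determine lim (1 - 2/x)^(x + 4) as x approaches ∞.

e^(-2)

Let L be the limit and take ln: ln L = lim (x + 4)·ln(1 - 2/x) = lim (x + 4)·(-2/x + O(1/x²)) = -2.
Hence L = e^(-2).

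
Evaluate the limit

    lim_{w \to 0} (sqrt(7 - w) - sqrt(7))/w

A 0/0 form; rationalise with √(7 - w) + √7. This collapses the numerator to -w, leaving -1/(√(7 - w) + √7) → -1/(2√7) = -√(7)/14.

-√(7)/14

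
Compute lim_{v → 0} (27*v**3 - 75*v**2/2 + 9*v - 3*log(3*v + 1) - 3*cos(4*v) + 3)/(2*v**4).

115/8

Substitution gives 0/0; apply L'Hôpital's rule 4 times.
After differentiating numerator and denominator 4 times the quotient is (-768*cos(4*v) + 1458/(3*v + 1)^4)/(48); at v = 0 this is 115/8.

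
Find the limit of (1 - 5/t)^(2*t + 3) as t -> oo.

The base → 1 and the exponent → ∞: a 1^∞ form.
Take logarithms: (2t + 3)·ln(1 - 5/t). Since ln(1+u) ~ u for small u, this behaves like (2t)·(-5/t) → -10.
So the limit is e^(-10).

e^(-10)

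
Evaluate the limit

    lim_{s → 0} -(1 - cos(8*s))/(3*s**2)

Substitution gives 0/0.
Use (1 − cos u)/u² → 1/2 with u = 8s: the limit is 8²/(2·(-3)) = -32/3.

-32/3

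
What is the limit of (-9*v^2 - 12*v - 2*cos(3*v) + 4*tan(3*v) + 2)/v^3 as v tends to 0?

Substitution gives 0/0; apply L'Hôpital's rule 3 times.
After differentiating numerator and denominator 3 times the quotient is (-54*sin(3*v) + 648*tan(3*v)^4 + 864*tan(3*v)^2 + 216)/(6); at v = 0 this is 36.

36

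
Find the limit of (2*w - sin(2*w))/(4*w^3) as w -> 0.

1/3

Direct substitution gives 0/0.
Apply L'Hôpital: lim (2 - 2*cos(2*w))/(12*w^2), still 0/0.
Apply L'Hôpital: lim (4*sin(2*w))/(24*w), still 0/0.
After 3 applications of L'Hôpital's rule the quotient is (8*cos(2*w))/(24); substituting w = 0 gives 1/3.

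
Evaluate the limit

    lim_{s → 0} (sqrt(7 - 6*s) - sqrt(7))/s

-3*√(7)/7

A 0/0 form; rationalise with √(7 - 6s) + √7. This collapses the numerator to -6s, leaving -6/(√(7 - 6s) + √7) → -6/(2√7) = -3*√(7)/7.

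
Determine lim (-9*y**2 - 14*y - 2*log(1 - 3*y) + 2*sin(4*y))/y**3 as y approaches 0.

-10/3

Substitution gives 0/0 (the numerator vanishes to order 3).
Expand each term to order y^3: the coefficient of y^3 in -2·ln(1 - 3y) is 18 and in 2·sin(4y) is -64/3.
Lower-order terms cancel with the polynomial part, so the numerator is (-10/3)·y^3 + o(y^3), and the limit is (-10/3)/(1) = -10/3.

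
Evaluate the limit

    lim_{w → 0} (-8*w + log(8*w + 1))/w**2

-32

Direct substitution gives 0/0.
Apply L'Hôpital: lim (-8 + 8/(8*w + 1))/(2*w), still 0/0.
After 2 applications of L'Hôpital's rule the quotient is (-64/(8*w + 1)^2)/(2); substituting w = 0 gives -32.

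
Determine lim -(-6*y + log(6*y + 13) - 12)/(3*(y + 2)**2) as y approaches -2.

6

Direct substitution gives 0/0.
Apply L'Hôpital: lim (-6 + 6/(6*y + 13))/(-6*y - 12), still 0/0.
After 2 applications of L'Hôpital's rule the quotient is (-36/(6*y + 13)^2)/(-6); substituting y = -2 gives 6.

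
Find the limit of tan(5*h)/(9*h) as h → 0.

5/9

Substitution gives 0/0.
Since tan(u)/u → 1 as u → 0, tan(5h)/(5h) → 1 and the limit is 5/9.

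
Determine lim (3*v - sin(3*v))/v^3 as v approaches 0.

Direct substitution gives 0/0.
Apply L'Hôpital: lim (3 - 3*cos(3*v))/(3*v^2), still 0/0.
Apply L'Hôpital: lim (9*sin(3*v))/(6*v), still 0/0.
After 3 applications of L'Hôpital's rule the quotient is (27*cos(3*v))/(6); substituting v = 0 gives 9/2.

9/2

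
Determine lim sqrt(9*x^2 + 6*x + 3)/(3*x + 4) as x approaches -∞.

-1

For large |x|, √(9*x^2 + 6*x + 3) ≈ √9·|x| and the denominator ≈ 3x.
Since x → −∞, |x| = −x, giving −√9/(3) = -1.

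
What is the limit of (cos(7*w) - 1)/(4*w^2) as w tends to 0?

Direct substitution gives 0/0.
Apply L'Hôpital: lim (-7*sin(7*w))/(8*w), still 0/0.
After 2 applications of L'Hôpital's rule the quotient is (-49*cos(7*w))/(8); substituting w = 0 gives -49/8.

-49/8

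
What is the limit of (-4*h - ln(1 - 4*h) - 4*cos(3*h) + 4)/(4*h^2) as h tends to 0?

Substitution gives 0/0; apply L'Hôpital's rule 2 times.
After differentiating numerator and denominator 2 times the quotient is (36*cos(3*h) + 16/(4*h - 1)^2)/(8); at h = 0 this is 13/2.

13/2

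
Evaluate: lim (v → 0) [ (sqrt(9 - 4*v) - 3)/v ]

-2/3

Substitution gives 0/0. Multiply numerator and denominator by the conjugate √(9 - 4v) + √9.
The numerator becomes (9 - 4v) − 9 = -4v, so the expression simplifies to -4/(√(9 - 4v) + √9).
Letting v → 0 gives -4/(2√9) = -2/3.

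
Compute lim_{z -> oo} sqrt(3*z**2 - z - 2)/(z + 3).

√(3)

For large |z|, √(3*z^2 - z - 2) ≈ √3·|z| and the denominator ≈ z.
Since z → +∞, |z| = z, giving √3/(1) = √(3).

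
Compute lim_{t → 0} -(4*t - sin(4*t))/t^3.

-32/3

Direct substitution gives 0/0.
Apply L'Hôpital: lim (4 - 4*cos(4*t))/(-3*t^2), still 0/0.
Apply L'Hôpital: lim (16*sin(4*t))/(-6*t), still 0/0.
After 3 applications of L'Hôpital's rule the quotient is (64*cos(4*t))/(-6); substituting t = 0 gives -32/3.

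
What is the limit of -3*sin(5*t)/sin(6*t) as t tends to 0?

-5/2

Substitution gives 0/0.
Divide numerator and denominator by t: sin(5t)/t → 5 and sin(6t)/t → 6, so the limit is -3·5/6 = -5/2.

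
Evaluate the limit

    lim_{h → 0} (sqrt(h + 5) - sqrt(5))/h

√(5)/10

A 0/0 form; rationalise with √(5 + h) + √5. This collapses the numerator to h, leaving 1/(√(5 + h) + √5) → 1/(2√5) = √(5)/10.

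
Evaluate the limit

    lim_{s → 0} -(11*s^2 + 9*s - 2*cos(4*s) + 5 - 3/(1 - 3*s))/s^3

81

Substitution gives 0/0 (the numerator vanishes to order 3).
Expand each term to order s^3: the coefficient of s^3 in -3·1/(1 - 3s) is -81 and in -2·cos(4s) is 0.
Lower-order terms cancel with the polynomial part, so the numerator is (-81)·s^3 + o(s^3), and the limit is (-81)/(-1) = 81.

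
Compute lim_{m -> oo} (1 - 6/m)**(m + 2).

Let L be the limit and take ln: ln L = lim (m + 2)·ln(1 - 6/m) = lim (m + 2)·(-6/m + O(1/m²)) = -6.
Hence L = e^(-6).

e^(-6)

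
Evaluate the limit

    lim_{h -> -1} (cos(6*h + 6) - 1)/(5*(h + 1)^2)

Direct substitution gives 0/0.
Apply L'Hôpital: lim (-6*sin(6*h + 6))/(10*h + 10), still 0/0.
After 2 applications of L'Hôpital's rule the quotient is (-36*cos(6*h + 6))/(10); substituting h = -1 gives -18/5.

-18/5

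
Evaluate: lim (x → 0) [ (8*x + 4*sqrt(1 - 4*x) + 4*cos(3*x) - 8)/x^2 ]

-26

Substitution gives 0/0 (the numerator vanishes to order 2).
Expand each term to order x^2: the coefficient of x^2 in 4·√(1 - 4x) is -8 and in 4·cos(3x) is -18.
Lower-order terms cancel with the polynomial part, so the numerator is (-26)·x^2 + o(x^2), and the limit is (-26)/(1) = -26.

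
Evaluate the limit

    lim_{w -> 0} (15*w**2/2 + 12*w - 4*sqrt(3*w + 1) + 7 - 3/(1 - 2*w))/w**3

-123/4

Substitution gives 0/0 (the numerator vanishes to order 3).
Expand each term to order w^3: the coefficient of w^3 in -3·1/(1 - 2w) is -24 and in -4·√(1 + 3w) is -27/4.
Lower-order terms cancel with the polynomial part, so the numerator is (-123/4)·w^3 + o(w^3), and the limit is (-123/4)/(1) = -123/4.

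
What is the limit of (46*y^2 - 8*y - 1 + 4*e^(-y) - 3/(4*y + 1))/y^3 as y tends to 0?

574/3

Substitution gives 0/0; apply L'Hôpital's rule 3 times.
After differentiating numerator and denominator 3 times the quotient is (-4*e^(-y) + 1152/(4*y + 1)^4)/(6); at y = 0 this is 574/3.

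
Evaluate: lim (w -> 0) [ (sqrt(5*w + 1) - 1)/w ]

A 0/0 form; rationalise with √(1 + 5w) + √1. This collapses the numerator to 5w, leaving 5/(√(1 + 5w) + √1) → 5/(2√1) = 5/2.

5/2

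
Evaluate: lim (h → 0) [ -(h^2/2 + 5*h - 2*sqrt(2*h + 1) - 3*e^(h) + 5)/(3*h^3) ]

1/2

Substitution gives 0/0 (the numerator vanishes to order 3).
Expand each term to order h^3: the coefficient of h^3 in -3·e^(h) is -1/2 and in -2·√(1 + 2h) is -1.
Lower-order terms cancel with the polynomial part, so the numerator is (-3/2)·h^3 + o(h^3), and the limit is (-3/2)/(-3) = 1/2.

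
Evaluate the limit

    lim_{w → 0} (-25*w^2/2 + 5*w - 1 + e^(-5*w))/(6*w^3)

-125/36

Direct substitution gives 0/0.
Apply L'Hôpital: lim (-25*w + 5 - 5*e^(-5*w))/(18*w^2), still 0/0.
Apply L'Hôpital: lim (-25 + 25*e^(-5*w))/(36*w), still 0/0.
After 3 applications of L'Hôpital's rule the quotient is (-125*e^(-5*w))/(36); substituting w = 0 gives -125/36.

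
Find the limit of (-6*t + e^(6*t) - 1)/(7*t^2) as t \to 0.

18/7

Direct substitution gives 0/0.
Apply L'Hôpital: lim (6*e^(6*t) - 6)/(14*t), still 0/0.
After 2 applications of L'Hôpital's rule the quotient is (36*e^(6*t))/(14); substituting t = 0 gives 18/7.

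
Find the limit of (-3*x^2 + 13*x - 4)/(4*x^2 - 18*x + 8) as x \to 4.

-11/14

At x = 4 both the top and bottom vanish — a removable singularity. Factoring out (x - 4) from each leaves (1 - 3*x)/(4*x - 2), which at x = 4 equals -11/14.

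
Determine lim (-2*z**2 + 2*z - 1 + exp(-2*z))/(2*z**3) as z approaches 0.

-2/3

Direct substitution gives 0/0.
Apply L'Hôpital: lim (-4*z + 2 - 2*e^(-2*z))/(6*z^2), still 0/0.
Apply L'Hôpital: lim (-4 + 4*e^(-2*z))/(12*z), still 0/0.
After 3 applications of L'Hôpital's rule the quotient is (-8*e^(-2*z))/(12); substituting z = 0 gives -2/3.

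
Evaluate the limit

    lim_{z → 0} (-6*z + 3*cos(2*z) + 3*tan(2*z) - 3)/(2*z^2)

-3

Substitution gives 0/0; apply L'Hôpital's rule 2 times.
After differentiating numerator and denominator 2 times the quotient is (-12*cos(2*z) + 24*tan(2*z)/cos(2*z)^2)/(4); at z = 0 this is -3.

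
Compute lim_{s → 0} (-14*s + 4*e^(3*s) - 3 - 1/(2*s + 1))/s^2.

Substitution gives 0/0 (the numerator vanishes to order 2).
Expand each term to order s^2: the coefficient of s^2 in 4·e^(3s) is 18 and in −1/(1 + 2s) is -4.
Lower-order terms cancel with the polynomial part, so the numerator is (14)·s^2 + o(s^2), and the limit is (14)/(1) = 14.

14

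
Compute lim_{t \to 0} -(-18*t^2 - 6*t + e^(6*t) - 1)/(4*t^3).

-9

Direct substitution gives 0/0.
Apply L'Hôpital: lim (-36*t + 6*e^(6*t) - 6)/(-12*t^2), still 0/0.
Apply L'Hôpital: lim (36*e^(6*t) - 36)/(-24*t), still 0/0.
After 3 applications of L'Hôpital's rule the quotient is (216*e^(6*t))/(-24); substituting t = 0 gives -9.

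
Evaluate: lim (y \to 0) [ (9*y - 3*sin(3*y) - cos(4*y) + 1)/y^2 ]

8

Substitution gives 0/0; apply L'Hôpital's rule 2 times.
After differentiating numerator and denominator 2 times the quotient is (27*sin(3*y) + 16*cos(4*y))/(2); at y = 0 this is 8.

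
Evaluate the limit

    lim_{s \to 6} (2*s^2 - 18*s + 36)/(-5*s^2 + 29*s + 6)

-6/31

Direct substitution gives 0/0, so factor. Both numerator and denominator have (s - 6) as a factor.
After cancelling, the expression reduces to (2*s - 6)/(-5*s - 1).
Substituting s = 6 gives -6/31.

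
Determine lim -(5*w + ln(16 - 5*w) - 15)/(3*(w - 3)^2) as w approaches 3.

25/6

Direct substitution gives 0/0.
Apply L'Hôpital: lim (5 - 5/(16 - 5*w))/(18 - 6*w), still 0/0.
After 2 applications of L'Hôpital's rule the quotient is (-25/(16 - 5*w)^2)/(-6); substituting w = 3 gives 25/6.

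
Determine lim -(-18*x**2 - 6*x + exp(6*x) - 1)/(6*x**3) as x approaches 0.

Direct substitution gives 0/0.
Apply L'Hôpital: lim (-36*x + 6*e^(6*x) - 6)/(-18*x^2), still 0/0.
Apply L'Hôpital: lim (36*e^(6*x) - 36)/(-36*x), still 0/0.
After 3 applications of L'Hôpital's rule the quotient is (216*e^(6*x))/(-36); substituting x = 0 gives -6.

-6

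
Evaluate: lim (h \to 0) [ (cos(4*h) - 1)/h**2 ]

Direct substitution gives 0/0.
Apply L'Hôpital: lim (-4*sin(4*h))/(2*h), still 0/0.
After 2 applications of L'Hôpital's rule the quotient is (-16*cos(4*h))/(2); substituting h = 0 gives -8.

-8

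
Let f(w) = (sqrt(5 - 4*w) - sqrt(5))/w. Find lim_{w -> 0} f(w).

A 0/0 form; rationalise with √(5 - 4w) + √5. This collapses the numerator to -4w, leaving -4/(√(5 - 4w) + √5) → -4/(2√5) = -2*√(5)/5.

-2*√(5)/5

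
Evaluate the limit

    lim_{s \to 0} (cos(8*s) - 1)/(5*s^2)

-32/5

Direct substitution gives 0/0.
Apply L'Hôpital: lim (-8*sin(8*s))/(10*s), still 0/0.
After 2 applications of L'Hôpital's rule the quotient is (-64*cos(8*s))/(10); substituting s = 0 gives -32/5.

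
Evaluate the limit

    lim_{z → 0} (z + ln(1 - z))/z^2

-1/2

Direct substitution gives 0/0.
Apply L'Hôpital: lim (1 - 1/(1 - z))/(2*z), still 0/0.
After 2 applications of L'Hôpital's rule the quotient is (-1/(1 - z)^2)/(2); substituting z = 0 gives -1/2.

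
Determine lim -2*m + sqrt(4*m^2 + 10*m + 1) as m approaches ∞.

5/2

An ∞ − ∞ form. Rationalising with the conjugate, the difference becomes (10m + 1) / (√(4*m^2 + 10*m + 1) + 2m).
For large m the denominator behaves like 2·2m, so the quotient tends to 10/4 = 5/2.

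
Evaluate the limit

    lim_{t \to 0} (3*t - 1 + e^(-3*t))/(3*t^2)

3/2

Direct substitution gives 0/0.
Apply L'Hôpital: lim (3 - 3*e^(-3*t))/(6*t), still 0/0.
After 2 applications of L'Hôpital's rule the quotient is (9*e^(-3*t))/(6); substituting t = 0 gives 3/2.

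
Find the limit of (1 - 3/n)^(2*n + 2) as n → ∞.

e^(-6)

Write it as [(1 - 3/n)^n]^(2) · (1 - 3/n)^(2). The bracketed term tends to e^(-3) and the second factor to 1, so the limit is e^(-6).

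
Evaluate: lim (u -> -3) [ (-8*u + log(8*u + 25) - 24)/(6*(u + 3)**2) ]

-16/3

Direct substitution gives 0/0.
Apply L'Hôpital: lim (-8 + 8/(8*u + 25))/(12*u + 36), still 0/0.
After 2 applications of L'Hôpital's rule the quotient is (-64/(8*u + 25)^2)/(12); substituting u = -3 gives -16/3.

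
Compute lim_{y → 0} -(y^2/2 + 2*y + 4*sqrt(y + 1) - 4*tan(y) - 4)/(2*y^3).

13/24

Substitution gives 0/0 (the numerator vanishes to order 3).
Expand each term to order y^3: the coefficient of y^3 in -4·tan(y) is -4/3 and in 4·√(1 + y) is 1/4.
Lower-order terms cancel with the polynomial part, so the numerator is (-13/12)·y^3 + o(y^3), and the limit is (-13/12)/(-2) = 13/24.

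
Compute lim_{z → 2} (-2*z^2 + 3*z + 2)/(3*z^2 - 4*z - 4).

-5/8

Direct substitution gives 0/0, so factor. Both numerator and denominator have (z - 2) as a factor.
After cancelling, the expression reduces to (-2*z - 1)/(3*z + 2).
Substituting z = 2 gives -5/8.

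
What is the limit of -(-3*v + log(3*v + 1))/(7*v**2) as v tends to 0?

Direct substitution gives 0/0.
Apply L'Hôpital: lim (-3 + 3/(3*v + 1))/(-14*v), still 0/0.
After 2 applications of L'Hôpital's rule the quotient is (-9/(3*v + 1)^2)/(-14); substituting v = 0 gives 9/14.

9/14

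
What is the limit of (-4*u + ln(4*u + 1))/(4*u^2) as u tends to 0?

Direct substitution gives 0/0.
Apply L'Hôpital: lim (-4 + 4/(4*u + 1))/(8*u), still 0/0.
After 2 applications of L'Hôpital's rule the quotient is (-16/(4*u + 1)^2)/(8); substituting u = 0 gives -2.

-2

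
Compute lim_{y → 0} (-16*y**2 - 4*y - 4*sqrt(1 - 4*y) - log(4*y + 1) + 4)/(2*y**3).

Substitution gives 0/0 (the numerator vanishes to order 3).
Expand each term to order y^3: the coefficient of y^3 in -4·√(1 - 4y) is 16 and in −ln(1 + 4y) is -64/3.
Lower-order terms cancel with the polynomial part, so the numerator is (-16/3)·y^3 + o(y^3), and the limit is (-16/3)/(2) = -8/3.

-8/3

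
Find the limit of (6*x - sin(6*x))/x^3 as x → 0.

36

Direct substitution gives 0/0.
Apply L'Hôpital: lim (6 - 6*cos(6*x))/(3*x^2), still 0/0.
Apply L'Hôpital: lim (36*sin(6*x))/(6*x), still 0/0.
After 3 applications of L'Hôpital's rule the quotient is (216*cos(6*x))/(6); substituting x = 0 gives 36.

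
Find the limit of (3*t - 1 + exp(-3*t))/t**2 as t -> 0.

9/2

Direct substitution gives 0/0.
Apply L'Hôpital: lim (3 - 3*e^(-3*t))/(2*t), still 0/0.
After 2 applications of L'Hôpital's rule the quotient is (9*e^(-3*t))/(2); substituting t = 0 gives 9/2.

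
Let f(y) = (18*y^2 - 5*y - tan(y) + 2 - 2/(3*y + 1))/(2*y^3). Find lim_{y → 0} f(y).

Substitution gives 0/0; apply L'Hôpital's rule 3 times.
After differentiating numerator and denominator 3 times the quotient is (4/cos(y)^2 - 6/cos(y)^4 + 324/(3*y + 1)^4)/(12); at y = 0 this is 161/6.

161/6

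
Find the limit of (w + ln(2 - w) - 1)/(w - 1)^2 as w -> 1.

-1/2

Direct substitution gives 0/0.
Apply L'Hôpital: lim (1 - 1/(2 - w))/(2*w - 2), still 0/0.
After 2 applications of L'Hôpital's rule the quotient is (-1/(2 - w)^2)/(2); substituting w = 1 gives -1/2.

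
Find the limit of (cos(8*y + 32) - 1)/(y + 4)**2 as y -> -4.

-32

Direct substitution gives 0/0.
Apply L'Hôpital: lim (-8*sin(8*y + 32))/(2*y + 8), still 0/0.
After 2 applications of L'Hôpital's rule the quotient is (-64*cos(8*y + 32))/(2); substituting y = -4 gives -32.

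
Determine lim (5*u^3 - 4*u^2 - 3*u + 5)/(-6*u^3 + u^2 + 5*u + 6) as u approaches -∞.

-5/6

Numerator and denominator both have degree 3.
Dividing every term by u^3, all lower-order terms vanish and the limit is the ratio of leading coefficients, 5/(-6) = -5/6.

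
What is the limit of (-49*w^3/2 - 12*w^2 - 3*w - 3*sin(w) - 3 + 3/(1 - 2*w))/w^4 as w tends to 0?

48

Substitution gives 0/0; apply L'Hôpital's rule 4 times.
After differentiating numerator and denominator 4 times the quotient is (-3*sin(w) - 1152/(2*w - 1)^5)/(24); at w = 0 this is 48.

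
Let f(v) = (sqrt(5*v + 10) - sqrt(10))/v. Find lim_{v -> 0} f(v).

Substitution gives 0/0. Multiply numerator and denominator by the conjugate √(10 + 5v) + √10.
The numerator becomes (10 + 5v) − 10 = 5v, so the expression simplifies to 5/(√(10 + 5v) + √10).
Letting v → 0 gives 5/(2√10) = √(10)/4.

√(10)/4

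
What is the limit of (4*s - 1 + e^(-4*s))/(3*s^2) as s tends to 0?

8/3

Direct substitution gives 0/0.
Apply L'Hôpital: lim (4 - 4*e^(-4*s))/(6*s), still 0/0.
After 2 applications of L'Hôpital's rule the quotient is (16*e^(-4*s))/(6); substituting s = 0 gives 8/3.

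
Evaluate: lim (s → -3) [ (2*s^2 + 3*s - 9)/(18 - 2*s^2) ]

-3/4

At s = -3 both the top and bottom vanish — a removable singularity. Factoring out (s + 3) from each leaves (2*s - 3)/(6 - 2*s), which at s = -3 equals -3/4.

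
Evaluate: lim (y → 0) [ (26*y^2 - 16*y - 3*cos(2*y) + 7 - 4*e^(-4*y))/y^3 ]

Substitution gives 0/0; apply L'Hôpital's rule 3 times.
After differentiating numerator and denominator 3 times the quotient is (-24*sin(2*y) + 256*e^(-4*y))/(6); at y = 0 this is 128/3.

128/3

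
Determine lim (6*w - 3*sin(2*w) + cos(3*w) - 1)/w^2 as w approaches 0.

Substitution gives 0/0 (the numerator vanishes to order 2).
Expand each term to order w^2: the coefficient of w^2 in -3·sin(2w) is 0 and in cos(3w) is -9/2.
Lower-order terms cancel with the polynomial part, so the numerator is (-9/2)·w^2 + o(w^2), and the limit is (-9/2)/(1) = -9/2.

-9/2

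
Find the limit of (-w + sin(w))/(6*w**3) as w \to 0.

-1/36

Direct substitution gives 0/0.
Apply L'Hôpital: lim (cos(w) - 1)/(18*w^2), still 0/0.
Apply L'Hôpital: lim (-sin(w))/(36*w), still 0/0.
After 3 applications of L'Hôpital's rule the quotient is (-cos(w))/(36); substituting w = 0 gives -1/36.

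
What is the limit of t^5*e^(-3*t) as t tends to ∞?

Write as t^5/e^{3t}, an ∞/∞ form.
Exponential growth dominates any polynomial, so repeated L'Hôpital (or the standard result) gives 0.

0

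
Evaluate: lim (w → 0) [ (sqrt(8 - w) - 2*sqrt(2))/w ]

Substitution gives 0/0. Multiply numerator and denominator by the conjugate √(8 - w) + √8.
The numerator becomes (8 - w) − 8 = -w, so the expression simplifies to -1/(√(8 - w) + √8).
Letting w → 0 gives -1/(2√8) = -√(2)/8.

-√(2)/8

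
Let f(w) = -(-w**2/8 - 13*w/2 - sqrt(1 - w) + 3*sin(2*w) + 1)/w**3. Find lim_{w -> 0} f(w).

Substitution gives 0/0 (the numerator vanishes to order 3).
Expand each term to order w^3: the coefficient of w^3 in 3·sin(2w) is -4 and in −√(1 - w) is 1/16.
Lower-order terms cancel with the polynomial part, so the numerator is (-63/16)·w^3 + o(w^3), and the limit is (-63/16)/(-1) = 63/16.

63/16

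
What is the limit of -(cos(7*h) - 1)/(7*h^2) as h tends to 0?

Direct substitution gives 0/0.
Apply L'Hôpital: lim (-7*sin(7*h))/(-14*h), still 0/0.
After 2 applications of L'Hôpital's rule the quotient is (-49*cos(7*h))/(-14); substituting h = 0 gives 7/2.

7/2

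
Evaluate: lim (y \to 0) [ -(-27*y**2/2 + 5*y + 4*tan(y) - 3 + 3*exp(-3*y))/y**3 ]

73/6

Substitution gives 0/0; apply L'Hôpital's rule 3 times.
After differentiating numerator and denominator 3 times the quotient is (((24*tan(y)^2 + 8)*e^(3*y)/cos(y)^2 - 81)*e^(-3*y))/(-6); at y = 0 this is 73/6.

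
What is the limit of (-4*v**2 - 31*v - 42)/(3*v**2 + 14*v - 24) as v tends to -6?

-17/22

Since v = -6 makes numerator and denominator zero, (v + 6) divides both.
Cancelling it gives (-4*v - 7)/(3*v - 4); now plug in v = -6 to get -17/22.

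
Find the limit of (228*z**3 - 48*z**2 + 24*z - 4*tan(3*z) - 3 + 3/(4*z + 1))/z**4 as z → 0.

768

Substitution gives 0/0; apply L'Hôpital's rule 4 times.
After differentiating numerator and denominator 4 times the quotient is (2592*tan(3*z)/cos(3*z)^2 - 7776*tan(3*z)/cos(3*z)^4 + 18432/(4*z + 1)^5)/(24); at z = 0 this is 768.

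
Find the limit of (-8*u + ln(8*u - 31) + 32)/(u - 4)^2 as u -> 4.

Direct substitution gives 0/0.
Apply L'Hôpital: lim (-8 + 8/(8*u - 31))/(2*u - 8), still 0/0.
After 2 applications of L'Hôpital's rule the quotient is (-64/(8*u - 31)^2)/(2); substituting u = 4 gives -32.

-32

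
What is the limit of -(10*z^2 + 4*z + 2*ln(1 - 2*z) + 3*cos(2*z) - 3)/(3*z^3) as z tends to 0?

16/9

Substitution gives 0/0 (the numerator vanishes to order 3).
Expand each term to order z^3: the coefficient of z^3 in 2·ln(1 - 2z) is -16/3 and in 3·cos(2z) is 0.
Lower-order terms cancel with the polynomial part, so the numerator is (-16/3)·z^3 + o(z^3), and the limit is (-16/3)/(-3) = 16/9.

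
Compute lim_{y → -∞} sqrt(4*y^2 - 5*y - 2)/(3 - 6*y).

1/3

For large |y|, √(4*y^2 - 5*y - 2) ≈ √4·|y| and the denominator ≈ -6y.
Since y → −∞, |y| = −y, giving −√4/(-6) = 1/3.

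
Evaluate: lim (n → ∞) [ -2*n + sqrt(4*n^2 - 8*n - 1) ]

-2

An ∞ − ∞ form. Rationalising with the conjugate, the difference becomes (-8n - 1) / (√(4*n^2 - 8*n - 1) + 2n).
For large n the denominator behaves like 2·2n, so the quotient tends to -8/4 = -2.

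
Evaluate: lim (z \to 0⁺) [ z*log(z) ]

This is a 0·(−∞) form. Rewrite as 1·ln(z) / z^(−1) and apply L'Hôpital:
the derivative quotient is 1·(1/z) / (−1·z^(−2)) = (-1/1)·z^1 → 0.

0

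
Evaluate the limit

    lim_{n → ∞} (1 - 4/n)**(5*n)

The base → 1 and the exponent → ∞: a 1^∞ form.
Take logarithms: (5n)·ln(1 - 4/n). Since ln(1+u) ~ u for small u, this behaves like (5n)·(-4/n) → -20.
So the limit is e^(-20).

e^(-20)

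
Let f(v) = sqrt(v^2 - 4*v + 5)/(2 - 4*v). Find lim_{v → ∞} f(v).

-1/4

For large |v|, √(v^2 - 4*v + 5) ≈ √1·|v| and the denominator ≈ -4v.
Since v → +∞, |v| = v, giving √1/(-4) = -1/4.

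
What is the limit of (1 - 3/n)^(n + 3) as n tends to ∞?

Write it as [(1 - 3/n)^n]^(1) · (1 - 3/n)^(3). The bracketed term tends to e^(-3) and the second factor to 1, so the limit is e^(-3).

e^(-3)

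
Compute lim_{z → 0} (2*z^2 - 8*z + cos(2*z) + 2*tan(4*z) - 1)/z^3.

128/3

Substitution gives 0/0; apply L'Hôpital's rule 3 times.
After differentiating numerator and denominator 3 times the quotient is (8*sin(2*z) + 768*tan(4*z)^4 + 1024*tan(4*z)^2 + 256)/(6); at z = 0 this is 128/3.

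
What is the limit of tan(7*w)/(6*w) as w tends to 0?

Substitution gives 0/0.
Since tan(u)/u → 1 as u → 0, tan(7w)/(7w) → 1 and the limit is 7/6.

7/6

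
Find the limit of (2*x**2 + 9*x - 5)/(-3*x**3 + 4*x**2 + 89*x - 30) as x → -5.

Direct substitution gives 0/0, so factor. Both numerator and denominator have (x + 5) as a factor.
After cancelling, the expression reduces to (2*x - 1)/(-3*x^2 + 19*x - 6).
Substituting x = -5 gives 1/16.

1/16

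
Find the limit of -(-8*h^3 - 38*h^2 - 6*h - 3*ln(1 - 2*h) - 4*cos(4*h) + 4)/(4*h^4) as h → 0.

Substitution gives 0/0; apply L'Hôpital's rule 4 times.
After differentiating numerator and denominator 4 times the quotient is (-1024*cos(4*h) + 288/(2*h - 1)^4)/(-96); at h = 0 this is 23/3.

23/3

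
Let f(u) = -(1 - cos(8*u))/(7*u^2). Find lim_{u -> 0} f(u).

Substitution gives 0/0.
Use (1 − cos θ)/θ² → 1/2 with θ = 8u: the limit is 8²/(2·(-7)) = -32/7.

-32/7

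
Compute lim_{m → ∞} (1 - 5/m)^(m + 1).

The base → 1 and the exponent → ∞: a 1^∞ form.
Take logarithms: (m + 1)·ln(1 - 5/m). Since ln(1+u) ~ u for small u, this behaves like (m)·(-5/m) → -5.
So the limit is e^(-5).

e^(-5)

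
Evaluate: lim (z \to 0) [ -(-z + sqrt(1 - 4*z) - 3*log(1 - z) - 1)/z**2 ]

1/2

Substitution gives 0/0 (the numerator vanishes to order 2).
Expand each term to order z^2: the coefficient of z^2 in √(1 - 4z) is -2 and in -3·ln(1 - z) is 3/2.
Lower-order terms cancel with the polynomial part, so the numerator is (-1/2)·z^2 + o(z^2), and the limit is (-1/2)/(-1) = 1/2.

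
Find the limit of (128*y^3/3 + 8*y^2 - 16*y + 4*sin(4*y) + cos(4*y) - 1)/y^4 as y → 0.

32/3

Substitution gives 0/0 (the numerator vanishes to order 4).
Expand each term to order y^4: the coefficient of y^4 in cos(4y) is 32/3 and in 4·sin(4y) is 0.
Lower-order terms cancel with the polynomial part, so the numerator is (32/3)·y^4 + o(y^4), and the limit is (32/3)/(1) = 32/3.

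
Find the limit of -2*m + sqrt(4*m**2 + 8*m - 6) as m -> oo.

This has the form ∞ − ∞. Multiply and divide by the conjugate √(4*m^2 + 8*m - 6) + 2m.
That gives (8m - 6) / (√(4*m^2 + 8*m - 6) + 2m).
Divide numerator and denominator by m: the limit is 8/(2·2) = 2.

2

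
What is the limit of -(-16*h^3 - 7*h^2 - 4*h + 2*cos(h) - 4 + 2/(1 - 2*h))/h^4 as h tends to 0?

-385/12

Substitution gives 0/0 (the numerator vanishes to order 4).
Expand each term to order h^4: the coefficient of h^4 in 2·cos(h) is 1/12 and in 2·1/(1 - 2h) is 32.
Lower-order terms cancel with the polynomial part, so the numerator is (385/12)·h^4 + o(h^4), and the limit is (385/12)/(-1) = -385/12.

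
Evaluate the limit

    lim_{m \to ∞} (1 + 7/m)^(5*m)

Let L be the limit and take ln: ln L = lim (5m)·ln(1 + 7/m) = lim (5m)·(7/m + O(1/m²)) = 35.
Hence L = e^(35).

e^(35)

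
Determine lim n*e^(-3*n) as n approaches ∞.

Write as n^1/e^{3n}, an ∞/∞ form.
Exponential growth dominates any polynomial, so repeated L'Hôpital (or the standard result) gives 0.

0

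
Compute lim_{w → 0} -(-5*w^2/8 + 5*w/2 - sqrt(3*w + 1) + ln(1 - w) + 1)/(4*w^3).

97/192

Substitution gives 0/0; apply L'Hôpital's rule 3 times.
After differentiating numerator and denominator 3 times the quotient is (-81/(8*(3*w + 1)^(5/2)) + 2/(w - 1)^3)/(-24); at w = 0 this is 97/192.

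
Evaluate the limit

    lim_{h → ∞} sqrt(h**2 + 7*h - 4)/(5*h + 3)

For large |h|, √(h^2 + 7*h - 4) ≈ √1·|h| and the denominator ≈ 5h.
Since h → +∞, |h| = h, giving √1/(5) = 1/5.

1/5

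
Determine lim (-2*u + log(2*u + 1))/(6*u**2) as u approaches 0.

-1/3

Direct substitution gives 0/0.
Apply L'Hôpital: lim (-2 + 2/(2*u + 1))/(12*u), still 0/0.
After 2 applications of L'Hôpital's rule the quotient is (-4/(2*u + 1)^2)/(12); substituting u = 0 gives -1/3.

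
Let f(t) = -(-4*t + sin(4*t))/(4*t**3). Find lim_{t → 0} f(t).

8/3

Direct substitution gives 0/0.
Apply L'Hôpital: lim (4*cos(4*t) - 4)/(-12*t^2), still 0/0.
Apply L'Hôpital: lim (-16*sin(4*t))/(-24*t), still 0/0.
After 3 applications of L'Hôpital's rule the quotient is (-64*cos(4*t))/(-24); substituting t = 0 gives 8/3.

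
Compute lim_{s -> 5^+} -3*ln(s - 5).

∞

As s → 5⁺, s - 5 → 0⁺ and ln(s - 5) → −∞.
Multiplying by -3 gives ∞.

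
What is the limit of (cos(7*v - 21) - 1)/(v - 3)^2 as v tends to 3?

Direct substitution gives 0/0.
Apply L'Hôpital: lim (-7*sin(7*v - 21))/(2*v - 6), still 0/0.
After 2 applications of L'Hôpital's rule the quotient is (-49*cos(7*v - 21))/(2); substituting v = 3 gives -49/2.

-49/2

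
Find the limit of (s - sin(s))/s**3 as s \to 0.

1/6

Direct substitution gives 0/0.
Apply L'Hôpital: lim (1 - cos(s))/(3*s^2), still 0/0.
Apply L'Hôpital: lim (sin(s))/(6*s), still 0/0.
After 3 applications of L'Hôpital's rule the quotient is (cos(s))/(6); substituting s = 0 gives 1/6.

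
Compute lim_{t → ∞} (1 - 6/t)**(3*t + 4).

e^(-18)

Let L be the limit and take ln: ln L = lim (3t + 4)·ln(1 - 6/t) = lim (3t + 4)·(-6/t + O(1/t²)) = -18.
Hence L = e^(-18).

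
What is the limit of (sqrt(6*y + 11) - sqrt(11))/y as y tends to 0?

3*√(11)/11

Substitution gives 0/0. Multiply numerator and denominator by the conjugate √(11 + 6y) + √11.
The numerator becomes (11 + 6y) − 11 = 6y, so the expression simplifies to 6/(√(11 + 6y) + √11).
Letting y → 0 gives 6/(2√11) = 3*√(11)/11.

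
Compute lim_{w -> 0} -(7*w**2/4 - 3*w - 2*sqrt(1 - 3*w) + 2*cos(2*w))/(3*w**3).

-9/8

Substitution gives 0/0 (the numerator vanishes to order 3).
Expand each term to order w^3: the coefficient of w^3 in -2·√(1 - 3w) is 27/8 and in 2·cos(2w) is 0.
Lower-order terms cancel with the polynomial part, so the numerator is (27/8)·w^3 + o(w^3), and the limit is (27/8)/(-3) = -9/8.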